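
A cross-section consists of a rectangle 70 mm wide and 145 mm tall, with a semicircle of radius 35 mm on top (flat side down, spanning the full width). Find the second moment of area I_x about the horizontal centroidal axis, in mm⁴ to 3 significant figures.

Decompose the section into non-overlapping parts with the origin at the bottom-left of its bounding rectangle.
Rectangular body: 70 × 145, A = 10 150 mm², y = 72.5 mm, Ī = 17 783 646 mm⁴.
Semicircular cap: semicircle r = 35, A = 1924.2 mm², y = 159.85 mm, Ī = 164 704 mm⁴.
Centroid: ȳ = ΣA·y / ΣA = 86.421 mm.
Transfer each piece to the horizontal centroidal axis using Ī + A·d² with d = y − 86.421:
  rectangular body: d = -13.921 mm → contributes +19 750 760 mm⁴
  semicircular cap: d = 73.433 mm → contributes +10 540 936 mm⁴
Total I = 30 291 696 mm⁴.

I_x ≈ 3.03 × 10⁷ mm⁴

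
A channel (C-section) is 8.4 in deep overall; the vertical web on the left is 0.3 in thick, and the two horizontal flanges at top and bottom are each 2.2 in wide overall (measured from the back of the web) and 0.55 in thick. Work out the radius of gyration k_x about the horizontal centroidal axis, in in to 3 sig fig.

Split into non-overlapping primitives; take the origin at the lower-left of the bounding box.
Web: 0.3 × 8.4, A = 2.52 in², y = 4.2 in, Ī = 14.818 in⁴.
Top flange (beyond web): 1.9 × 0.55, A = 1.045 in², y = 8.125 in, Ī = 0.026343 in⁴.
Bottom flange (beyond web): 1.9 × 0.55, A = 1.045 in², y = 0.275 in, Ī = 0.026343 in⁴.
By symmetry the centroid is at mid-height, ȳ = 4.2 in.
Transfer each piece to the horizontal centroidal axis using Ī + A·d² with d = y − 4.2:
  web: d = 0 in → contributes +14.818 in⁴
  top flange (beyond web): d = 3.925 in → contributes +16.125 in⁴
  bottom flange (beyond web): d = -3.925 in → contributes +16.125 in⁴
Total I = 47.068 in⁴.
Radius of gyration: k = √(I/A) = √(47.068 / 4.61) = 3.1953 in.

k_x ≈ 3.20 in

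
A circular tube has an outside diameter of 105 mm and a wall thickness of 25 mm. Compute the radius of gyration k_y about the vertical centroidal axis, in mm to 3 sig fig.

k_y ≈ 29.6 mm

Split into non-overlapping primitives; take the origin at the lower-left of the bounding box.
Outer circle: ⌀105, A = 8 659 mm², x = 52.5 mm, Ī = 5 966 602 mm⁴.
Bore (subtracted): ⌀55, A = 2375.8 mm², x = 52.5 mm, Ī = 449 180 mm⁴.
By symmetry the centroid is at mid-width, x̄ = 52.5 mm.
All pieces are centred on the vertical centroidal axis, so I = ΣĪ (holes subtracted) = 5 517 422 mm⁴.
Radius of gyration: k = √(I/A) = √(5 517 422 / 6283.2) = 29.633 mm.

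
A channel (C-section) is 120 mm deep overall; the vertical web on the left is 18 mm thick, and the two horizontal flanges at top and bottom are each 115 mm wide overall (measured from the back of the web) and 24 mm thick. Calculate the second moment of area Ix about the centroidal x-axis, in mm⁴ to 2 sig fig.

Ix ≈ 1.4 × 10⁷ mm⁴

Split into non-overlapping primitives; take the origin at the lower-left of the bounding box.
Web: 18 × 120, A = 2 160 mm², y = 60 mm, Ī = 2 592 000 mm⁴.
Top flange (beyond web): 97 × 24, A = 2 328 mm², y = 108 mm, Ī = 111 744 mm⁴.
Bottom flange (beyond web): 97 × 24, A = 2 328 mm², y = 12 mm, Ī = 111 744 mm⁴.
By symmetry the centroid is at mid-height, ȳ = 60 mm.
Transfer each piece to the centroidal x-axis using Ī + A·d² with d = y − 60:
  web: d = 0 mm → contributes +2 592 000 mm⁴
  top flange (beyond web): d = 48 mm → contributes +5 475 456 mm⁴
  bottom flange (beyond web): d = -48 mm → contributes +5 475 456 mm⁴
Total I = 13 542 912 mm⁴.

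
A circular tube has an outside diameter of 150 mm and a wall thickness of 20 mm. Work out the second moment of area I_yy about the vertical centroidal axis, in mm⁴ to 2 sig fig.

Decompose the section into non-overlapping parts with the origin at the bottom-left of its bounding rectangle.
Outer circle: ⌀150, A = 17 671 mm², x = 75 mm, Ī = 24 850 489 mm⁴.
Bore (subtracted): ⌀110, A = 9 503 mm², x = 75 mm, Ī = 7 186 884 mm⁴.
By symmetry the centroid is at mid-width, x̄ = 75 mm.
All pieces are centred on the vertical centroidal axis, so I = ΣĪ (holes subtracted) = 17 663 605 mm⁴.

I_yy ≈ 1.8 × 10⁷ mm⁴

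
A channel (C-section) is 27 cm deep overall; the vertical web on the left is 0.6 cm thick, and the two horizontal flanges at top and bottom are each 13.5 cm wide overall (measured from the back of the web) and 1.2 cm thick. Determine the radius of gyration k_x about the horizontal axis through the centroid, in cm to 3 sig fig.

Split into non-overlapping primitives; take the origin at the lower-left of the bounding box.
Web: 0.6 × 27, A = 16.2 cm², y = 13.5 cm, Ī = 984.15 cm⁴.
Top flange (beyond web): 12.9 × 1.2, A = 15.48 cm², y = 26.4 cm, Ī = 1.8576 cm⁴.
Bottom flange (beyond web): 12.9 × 1.2, A = 15.48 cm², y = 0.6 cm, Ī = 1.8576 cm⁴.
By symmetry the centroid is at mid-height, ȳ = 13.5 cm.
Transfer each piece to the horizontal axis through the centroid using Ī + A·d² with d = y − 13.5:
  web: d = 0 cm → contributes +984.15 cm⁴
  top flange (beyond web): d = 12.9 cm → contributes +2577.9 cm⁴
  bottom flange (beyond web): d = -12.9 cm → contributes +2577.9 cm⁴
Total I = 6139.9 cm⁴.
Radius of gyration: k = √(I/A) = √(6139.9 / 47.16) = 11.41 cm.

k_x ≈ 11.4 cm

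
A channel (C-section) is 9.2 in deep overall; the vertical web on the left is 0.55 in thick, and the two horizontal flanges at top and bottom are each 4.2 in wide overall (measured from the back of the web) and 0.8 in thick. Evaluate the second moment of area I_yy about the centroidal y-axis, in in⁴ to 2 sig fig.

Treat the section as a set of non-overlapping primitives; coordinates are from the bounding-box lower-left.
Web: 0.55 × 9.2, A = 5.06 in², x = 0.275 in, Ī = 0.1276 in⁴.
Top flange (beyond web): 3.65 × 0.8, A = 2.92 in², x = 2.375 in, Ī = 3.242 in⁴.
Bottom flange (beyond web): 3.65 × 0.8, A = 2.92 in², x = 2.375 in, Ī = 3.242 in⁴.
Centroid: x̄ = ΣA·x / ΣA = 1.4 in.
Transfer each piece to the centroidal y-axis using Ī + A·d² with d = x − 1.4:
  web: d = -1.125 in → contributes +6.533 in⁴
  top flange (beyond web): d = 0.9749 in → contributes +6.017 in⁴
  bottom flange (beyond web): d = 0.9749 in → contributes +6.017 in⁴
Total I = 18.57 in⁴.

I_yy ≈ 19 in⁴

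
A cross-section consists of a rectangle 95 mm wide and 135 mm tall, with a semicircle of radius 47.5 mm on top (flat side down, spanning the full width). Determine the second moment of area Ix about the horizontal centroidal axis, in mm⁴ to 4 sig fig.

Break the section into simple shapes (no overlaps), measuring from the bottom-left corner of the bounding box.
Rectangular body: 95 × 135, A = 12 825 mm², y = 67.5 mm, Ī = 19 477 969 mm⁴.
Semicircular cap: semicircle r = 47.5, A = 3544.11 mm², y = 155.16 mm, Ī = 558 736 mm⁴.
Centroid: ȳ = ΣA·y / ΣA = 86.4794 mm.
Transfer each piece to the horizontal centroidal axis using Ī + A·d² with d = y − 86.4794:
  rectangular body: d = -18.9794 mm → contributes +24 097 742 mm⁴
  semicircular cap: d = 68.6803 mm → contributes +17 276 222 mm⁴
Total I = 41 373 965 mm⁴.

Ix ≈ 4.137 × 10⁷ mm⁴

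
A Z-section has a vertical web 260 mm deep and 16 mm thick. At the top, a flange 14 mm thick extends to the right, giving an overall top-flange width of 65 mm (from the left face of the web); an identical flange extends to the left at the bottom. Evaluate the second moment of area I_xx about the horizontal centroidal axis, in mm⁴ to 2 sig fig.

Split into non-overlapping primitives; take the origin at the lower-left of the bounding box.
Web: 16 × 260, A = 4 160 mm², y = 130 mm, Ī = 23 434 667 mm⁴.
Top flange (beyond web): 49 × 14, A = 686 mm², y = 253 mm, Ī = 11 205 mm⁴.
Bottom flange (beyond web): 49 × 14, A = 686 mm², y = 7 mm, Ī = 11 205 mm⁴.
Centroid: ȳ = ΣA·y / ΣA = 130 mm.
Transfer each piece to the horizontal centroidal axis using Ī + A·d² with d = y − 130:
  web: d = 0 mm → contributes +23 434 667 mm⁴
  top flange (beyond web): d = 123 mm → contributes +10 389 699 mm⁴
  bottom flange (beyond web): d = -123 mm → contributes +10 389 699 mm⁴
Total I = 44 214 064 mm⁴.

I_xx ≈ 4.4 × 10⁷ mm⁴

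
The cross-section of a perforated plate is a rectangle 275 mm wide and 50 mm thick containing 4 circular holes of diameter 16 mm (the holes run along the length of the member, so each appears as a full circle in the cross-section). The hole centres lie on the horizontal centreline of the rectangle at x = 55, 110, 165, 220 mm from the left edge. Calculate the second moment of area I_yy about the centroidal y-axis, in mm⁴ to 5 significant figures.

Treat the section as a set of non-overlapping primitives; coordinates are from the bounding-box lower-left.
Plate: 275 × 50, A = 13 750 mm², x = 137.5 mm, Ī = 86 653 646 mm⁴.
Hole 1 (subtracted): ⌀16, A = 201.0619 mm², x = 55 mm, Ī = 3216.991 mm⁴.
Hole 2 (subtracted): ⌀16, A = 201.0619 mm², x = 110 mm, Ī = 3216.991 mm⁴.
Hole 3 (subtracted): ⌀16, A = 201.0619 mm², x = 165 mm, Ī = 3216.991 mm⁴.
Hole 4 (subtracted): ⌀16, A = 201.0619 mm², x = 220 mm, Ī = 3216.991 mm⁴.
By symmetry the centroid is at mid-width, x̄ = 137.5 mm.
Transfer each piece to the centroidal y-axis using Ī + A·d² with d = x − 137.5:
  plate: d = 0 mm → contributes +86 653 646 mm⁴
  hole 1: d = -82.5 mm → contributes −1 371 695 mm⁴
  hole 2: d = -27.5 mm → contributes −155270.1 mm⁴
  hole 3: d = 27.5 mm → contributes −155270.1 mm⁴
  hole 4: d = 82.5 mm → contributes −1 371 695 mm⁴
Total I = 83 599 716 mm⁴.

I_yy ≈ 8.3600 × 10⁷ mm⁴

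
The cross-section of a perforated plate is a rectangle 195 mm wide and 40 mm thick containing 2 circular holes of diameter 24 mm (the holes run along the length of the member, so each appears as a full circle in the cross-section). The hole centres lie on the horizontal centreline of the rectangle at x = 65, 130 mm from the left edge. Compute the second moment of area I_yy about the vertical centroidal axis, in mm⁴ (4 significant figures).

I_yy ≈ 2.373 × 10⁷ mm⁴

Split into non-overlapping primitives; take the origin at the lower-left of the bounding box.
Plate: 195 × 40, A = 7 800 mm², x = 97.5 mm, Ī = 24 716 250 mm⁴.
Hole 1 (subtracted): ⌀24, A = 452.389 mm², x = 65 mm, Ī = 16 286 mm⁴.
Hole 2 (subtracted): ⌀24, A = 452.389 mm², x = 130 mm, Ī = 16 286 mm⁴.
By symmetry the centroid is at mid-width, x̄ = 97.5 mm.
Transfer each piece to the vertical centroidal axis using Ī + A·d² with d = x − 97.5:
  plate: d = 0 mm → contributes +24 716 250 mm⁴
  hole 1: d = -32.5 mm → contributes −494 122 mm⁴
  hole 2: d = 32.5 mm → contributes −494 122 mm⁴
Total I = 23 728 005 mm⁴.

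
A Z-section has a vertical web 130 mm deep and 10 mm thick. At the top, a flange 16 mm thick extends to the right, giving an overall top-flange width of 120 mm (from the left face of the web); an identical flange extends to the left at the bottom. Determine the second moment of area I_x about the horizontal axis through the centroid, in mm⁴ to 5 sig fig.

Treat the section as a set of non-overlapping primitives; coordinates are from the bounding-box lower-left.
Web: 10 × 130, A = 1 300 mm², y = 65 mm, Ī = 1 830 833 mm⁴.
Top flange (beyond web): 110 × 16, A = 1 760 mm², y = 122 mm, Ī = 37546.67 mm⁴.
Bottom flange (beyond web): 110 × 16, A = 1 760 mm², y = 8 mm, Ī = 37546.67 mm⁴.
Centroid: ȳ = ΣA·y / ΣA = 65 mm.
Transfer each piece to the horizontal axis through the centroid using Ī + A·d² with d = y − 65:
  web: d = 0 mm → contributes +1 830 833 mm⁴
  top flange (beyond web): d = 57 mm → contributes +5 755 787 mm⁴
  bottom flange (beyond web): d = -57 mm → contributes +5 755 787 mm⁴
Total I = 13 342 407 mm⁴.

I_x ≈ 1.3342 × 10⁷ mm⁴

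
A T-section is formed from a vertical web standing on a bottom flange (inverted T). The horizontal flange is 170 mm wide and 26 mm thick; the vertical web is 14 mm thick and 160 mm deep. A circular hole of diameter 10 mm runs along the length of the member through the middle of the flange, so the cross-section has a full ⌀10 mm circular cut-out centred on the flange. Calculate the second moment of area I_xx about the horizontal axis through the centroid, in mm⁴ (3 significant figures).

Decompose the section into non-overlapping parts with the origin at the bottom-left of its bounding rectangle.
Flange: 170 × 26, A = 4 420 mm², y = 13 mm, Ī = 248 993 mm⁴.
Web: 14 × 160, A = 2 240 mm², y = 106 mm, Ī = 4 778 667 mm⁴.
Hole (subtracted): ⌀10, A = 78.54 mm², y = 13 mm, Ī = 490.87 mm⁴.
Centroid: ȳ = ΣA·y / ΣA = 44.653 mm.
Transfer each piece to the horizontal axis through the centroid using Ī + A·d² with d = y − 44.653:
  flange: d = -31.653 mm → contributes +4 677 320 mm⁴
  web: d = 61.347 mm → contributes +13 208 928 mm⁴
  hole: d = -31.653 mm → contributes −79 179 mm⁴
Total I = 17 807 070 mm⁴.

I_xx ≈ 1.78 × 10⁷ mm⁴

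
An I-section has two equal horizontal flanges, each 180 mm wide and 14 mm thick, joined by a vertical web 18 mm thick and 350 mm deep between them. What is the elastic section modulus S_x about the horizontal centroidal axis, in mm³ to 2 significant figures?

Split into non-overlapping primitives; take the origin at the lower-left of the bounding box.
Bottom flange: 180 × 14, A = 2 520 mm², y = 7 mm, Ī = 41 160 mm⁴.
Web: 18 × 350, A = 6 300 mm², y = 189 mm, Ī = 64 312 500 mm⁴.
Top flange: 180 × 14, A = 2 520 mm², y = 371 mm, Ī = 41 160 mm⁴.
By symmetry the centroid is at mid-height, ȳ = 189 mm.
Transfer each piece to the horizontal centroidal axis using Ī + A·d² with d = y − 189:
  bottom flange: d = -182 mm → contributes +83 513 640 mm⁴
  web: d = 0 mm → contributes +64 312 500 mm⁴
  top flange: d = 182 mm → contributes +83 513 640 mm⁴
Total I = 231 339 780 mm⁴.
Extreme fibre distance c = 189 mm; S = I/c = 1 224 020 mm³.

S_x ≈ 1.2 × 10⁶ mm³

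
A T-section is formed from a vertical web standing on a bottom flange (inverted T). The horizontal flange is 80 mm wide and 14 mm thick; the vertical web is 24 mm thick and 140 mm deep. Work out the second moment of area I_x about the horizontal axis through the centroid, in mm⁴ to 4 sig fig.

I_x ≈ 1.049 × 10⁷ mm⁴

Decompose the section into non-overlapping parts with the origin at the bottom-left of its bounding rectangle.
Flange: 80 × 14, A = 1 120 mm², y = 7 mm, Ī = 18293.3 mm⁴.
Web: 24 × 140, A = 3 360 mm², y = 84 mm, Ī = 5 488 000 mm⁴.
Centroid: ȳ = ΣA·y / ΣA = 64.75 mm.
Transfer each piece to the horizontal axis through the centroid using Ī + A·d² with d = y − 64.75:
  flange: d = -57.75 mm → contributes +3 753 563 mm⁴
  web: d = 19.25 mm → contributes +6 733 090 mm⁴
Total I = 10 486 653 mm⁴.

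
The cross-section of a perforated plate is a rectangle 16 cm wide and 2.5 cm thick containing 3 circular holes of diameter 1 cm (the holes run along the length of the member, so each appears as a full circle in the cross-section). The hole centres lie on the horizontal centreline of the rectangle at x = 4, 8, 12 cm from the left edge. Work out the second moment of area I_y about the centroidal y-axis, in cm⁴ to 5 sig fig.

Break the section into simple shapes (no overlaps), measuring from the bottom-left corner of the bounding box.
Plate: 16 × 2.5, A = 40 cm², x = 8 cm, Ī = 853.3333 cm⁴.
Hole 1 (subtracted): ⌀1, A = 0.7853982 cm², x = 4 cm, Ī = 0.04908739 cm⁴.
Hole 2 (subtracted): ⌀1, A = 0.7853982 cm², x = 8 cm, Ī = 0.04908739 cm⁴.
Hole 3 (subtracted): ⌀1, A = 0.7853982 cm², x = 12 cm, Ī = 0.04908739 cm⁴.
By symmetry the centroid is at mid-width, x̄ = 8 cm.
Transfer each piece to the centroidal y-axis using Ī + A·d² with d = x − 8:
  plate: d = 0 cm → contributes +853.3333 cm⁴
  hole 1: d = -4 cm → contributes −12.61546 cm⁴
  hole 2: d = 0 cm → contributes −0.04908739 cm⁴
  hole 3: d = 4 cm → contributes −12.61546 cm⁴
Total I = 828.0533 cm⁴.

I_y ≈ 828.05 cm⁴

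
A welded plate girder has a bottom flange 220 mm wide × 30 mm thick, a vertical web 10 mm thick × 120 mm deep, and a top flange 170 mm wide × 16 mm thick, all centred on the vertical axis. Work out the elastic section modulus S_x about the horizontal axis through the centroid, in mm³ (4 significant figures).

Break the section into simple shapes (no overlaps), measuring from the bottom-left corner of the bounding box.
Bottom plate: 220 × 30, A = 6 600 mm², y = 15 mm, Ī = 495 000 mm⁴.
Web plate: 10 × 120, A = 1 200 mm², y = 90 mm, Ī = 1 440 000 mm⁴.
Top plate: 170 × 16, A = 2 720 mm², y = 158 mm, Ī = 58026.7 mm⁴.
Centroid: ȳ = ΣA·y / ΣA = 60.5285 mm.
Transfer each piece to the horizontal axis through the centroid using Ī + A·d² with d = y − 60.5285:
  bottom plate: d = -45.5285 mm → contributes +14 175 783 mm⁴
  web plate: d = 29.4715 mm → contributes +2 482 282 mm⁴
  top plate: d = 97.4715 mm → contributes +25 899 903 mm⁴
Total I = 42 557 968 mm⁴.
Extreme fibre distance c = 105.471 mm; S = I/c = 403 502 mm³.

S_x ≈ 4.035 × 10⁵ mm³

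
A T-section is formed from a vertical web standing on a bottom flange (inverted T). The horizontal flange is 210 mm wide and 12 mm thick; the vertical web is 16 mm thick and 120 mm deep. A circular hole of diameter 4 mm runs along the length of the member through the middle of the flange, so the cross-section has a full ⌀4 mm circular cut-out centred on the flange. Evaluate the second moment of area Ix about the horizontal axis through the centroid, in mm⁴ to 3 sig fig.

Ix ≈ 7.07 × 10⁶ mm⁴

Break the section into simple shapes (no overlaps), measuring from the bottom-left corner of the bounding box.
Flange: 210 × 12, A = 2 520 mm², y = 6 mm, Ī = 30 240 mm⁴.
Web: 16 × 120, A = 1 920 mm², y = 72 mm, Ī = 2 304 000 mm⁴.
Hole (subtracted): ⌀4, A = 12.566 mm², y = 6 mm, Ī = 12.566 mm⁴.
Centroid: ȳ = ΣA·y / ΣA = 34.622 mm.
Transfer each piece to the horizontal axis through the centroid using Ī + A·d² with d = y − 34.622:
  flange: d = -28.622 mm → contributes +2 094 606 mm⁴
  web: d = 37.378 mm → contributes +4 986 526 mm⁴
  hole: d = -28.622 mm → contributes −10 307 mm⁴
Total I = 7 070 825 mm⁴.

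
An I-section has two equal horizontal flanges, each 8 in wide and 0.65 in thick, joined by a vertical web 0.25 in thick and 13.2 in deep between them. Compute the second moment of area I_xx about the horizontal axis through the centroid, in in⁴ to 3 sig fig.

I_xx ≈ 547 in⁴

Treat the section as a set of non-overlapping primitives; coordinates are from the bounding-box lower-left.
Bottom flange: 8 × 0.65, A = 5.2 in², y = 0.325 in, Ī = 0.18308 in⁴.
Web: 0.25 × 13.2, A = 3.3 in², y = 7.25 in, Ī = 47.916 in⁴.
Top flange: 8 × 0.65, A = 5.2 in², y = 14.175 in, Ī = 0.18308 in⁴.
By symmetry the centroid is at mid-height, ȳ = 7.25 in.
Transfer each piece to the horizontal axis through the centroid using Ī + A·d² with d = y − 7.25:
  bottom flange: d = -6.925 in → contributes +249.55 in⁴
  web: d = 0 in → contributes +47.916 in⁴
  top flange: d = 6.925 in → contributes +249.55 in⁴
Total I = 547.02 in⁴.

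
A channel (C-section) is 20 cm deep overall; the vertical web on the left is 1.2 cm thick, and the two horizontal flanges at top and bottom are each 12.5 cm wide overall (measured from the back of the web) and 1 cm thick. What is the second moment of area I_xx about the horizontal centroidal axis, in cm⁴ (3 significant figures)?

I_xx ≈ 2840 cm⁴

Break the section into simple shapes (no overlaps), measuring from the bottom-left corner of the bounding box.
Web: 1.2 × 20, A = 24 cm², y = 10 cm, Ī = 800 cm⁴.
Top flange (beyond web): 11.3 × 1, A = 11.3 cm², y = 19.5 cm, Ī = 0.94167 cm⁴.
Bottom flange (beyond web): 11.3 × 1, A = 11.3 cm², y = 0.5 cm, Ī = 0.94167 cm⁴.
By symmetry the centroid is at mid-height, ȳ = 10 cm.
Transfer each piece to the horizontal centroidal axis using Ī + A·d² with d = y − 10:
  web: d = 0 cm → contributes +800 cm⁴
  top flange (beyond web): d = 9.5 cm → contributes +1020.8 cm⁴
  bottom flange (beyond web): d = -9.5 cm → contributes +1020.8 cm⁴
Total I = 2841.5 cm⁴.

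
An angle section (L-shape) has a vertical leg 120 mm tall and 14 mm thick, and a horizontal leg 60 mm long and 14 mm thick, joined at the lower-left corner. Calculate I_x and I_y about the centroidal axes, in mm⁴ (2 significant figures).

I_x ≈ 3.3 × 10⁶ mm⁴, I_y ≈ 5.6 × 10⁵ mm⁴

Treat the section as a set of non-overlapping primitives; coordinates are from the bounding-box lower-left.
Vertical leg: 14 × 120, A = 1 680 mm², y = 60 mm, Ī = 2 016 000 mm⁴.
Horizontal leg (remainder): 46 × 14, A = 644 mm², y = 7 mm, Ī = 10 519 mm⁴.
Centroid: ȳ = ΣA·y / ΣA = 45.31 mm.
Transfer each piece to the centroidal x-axis using Ī + A·d² with d = y − 45.31:
  vertical leg: d = 14.69 mm → contributes +2 378 377 mm⁴
  horizontal leg (remainder): d = -38.31 mm → contributes +955 850 mm⁴
Total I = 3 334 227 mm⁴.
For the y-axis: x̄ = 15.31 mm.
Repeating about the centroidal y-axis gives I_y = 559 987 mm⁴.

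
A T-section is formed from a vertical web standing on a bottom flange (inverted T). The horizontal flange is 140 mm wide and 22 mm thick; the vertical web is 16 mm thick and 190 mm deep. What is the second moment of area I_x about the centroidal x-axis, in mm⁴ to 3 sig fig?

I_x ≈ 2.65 × 10⁷ mm⁴

Treat the section as a set of non-overlapping primitives; coordinates are from the bounding-box lower-left.
Flange: 140 × 22, A = 3 080 mm², y = 11 mm, Ī = 124 227 mm⁴.
Web: 16 × 190, A = 3 040 mm², y = 117 mm, Ī = 9 145 333 mm⁴.
Centroid: ȳ = ΣA·y / ΣA = 63.654 mm.
Transfer each piece to the centroidal x-axis using Ī + A·d² with d = y − 63.654:
  flange: d = -52.654 mm → contributes +8 663 222 mm⁴
  web: d = 53.346 mm → contributes +17 796 684 mm⁴
Total I = 26 459 906 mm⁴.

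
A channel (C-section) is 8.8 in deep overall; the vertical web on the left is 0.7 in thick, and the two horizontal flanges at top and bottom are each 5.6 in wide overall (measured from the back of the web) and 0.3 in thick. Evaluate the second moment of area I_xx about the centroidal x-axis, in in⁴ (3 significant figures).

Decompose the section into non-overlapping parts with the origin at the bottom-left of its bounding rectangle.
Web: 0.7 × 8.8, A = 6.16 in², y = 4.4 in, Ī = 39.753 in⁴.
Top flange (beyond web): 4.9 × 0.3, A = 1.47 in², y = 8.65 in, Ī = 0.011025 in⁴.
Bottom flange (beyond web): 4.9 × 0.3, A = 1.47 in², y = 0.15 in, Ī = 0.011025 in⁴.
By symmetry the centroid is at mid-height, ȳ = 4.4 in.
Transfer each piece to the centroidal x-axis using Ī + A·d² with d = y − 4.4:
  web: d = 0 in → contributes +39.753 in⁴
  top flange (beyond web): d = 4.25 in → contributes +26.563 in⁴
  bottom flange (beyond web): d = -4.25 in → contributes +26.563 in⁴
Total I = 92.878 in⁴.

I_xx ≈ 92.9 in⁴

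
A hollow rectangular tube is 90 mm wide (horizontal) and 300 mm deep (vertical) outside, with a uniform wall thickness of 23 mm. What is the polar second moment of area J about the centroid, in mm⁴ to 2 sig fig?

Break the section into simple shapes (no overlaps), measuring from the bottom-left corner of the bounding box.
Outer rectangle: 90 × 300, A = 27 000 mm², y = 150 mm, Ī = 202 500 000 mm⁴.
Inner void (subtracted): 44 × 254, A = 11 176 mm², y = 150 mm, Ī = 60 085 901 mm⁴.
By symmetry the centroid is at mid-height, ȳ = 150 mm.
All pieces are centred on the centroidal x-axis, so I = ΣĪ (holes subtracted) = 142 414 099 mm⁴.
Repeating about the centroidal y-axis gives I_y = 16 421 939 mm⁴.
Polar second moment: J = I_x + I_y = 158 836 037 mm⁴.

J ≈ 1.6 × 10⁸ mm⁴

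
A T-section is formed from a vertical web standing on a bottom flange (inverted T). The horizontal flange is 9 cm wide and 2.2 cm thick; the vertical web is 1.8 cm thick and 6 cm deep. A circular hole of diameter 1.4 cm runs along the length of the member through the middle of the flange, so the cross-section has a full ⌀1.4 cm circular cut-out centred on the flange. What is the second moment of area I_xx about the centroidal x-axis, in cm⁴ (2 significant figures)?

Treat the section as a set of non-overlapping primitives; coordinates are from the bounding-box lower-left.
Flange: 9 × 2.2, A = 19.8 cm², y = 1.1 cm, Ī = 7.986 cm⁴.
Web: 1.8 × 6, A = 10.8 cm², y = 5.2 cm, Ī = 32.4 cm⁴.
Hole (subtracted): ⌀1.4, A = 1.539 cm², y = 1.1 cm, Ī = 0.1886 cm⁴.
Centroid: ȳ = ΣA·y / ΣA = 2.624 cm.
Transfer each piece to the centroidal x-axis using Ī + A·d² with d = y − 2.624:
  flange: d = -1.524 cm → contributes +53.96 cm⁴
  web: d = 2.576 cm → contributes +104.1 cm⁴
  hole: d = -1.524 cm → contributes −3.763 cm⁴
Total I = 154.3 cm⁴.

I_xx ≈ 150 cm⁴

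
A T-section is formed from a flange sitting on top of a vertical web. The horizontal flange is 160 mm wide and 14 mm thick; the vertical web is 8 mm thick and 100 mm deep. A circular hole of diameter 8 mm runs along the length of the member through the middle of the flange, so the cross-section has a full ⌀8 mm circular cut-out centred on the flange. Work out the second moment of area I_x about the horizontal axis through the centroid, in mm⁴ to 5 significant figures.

I_x ≈ 2.6068 × 10⁶ mm⁴

Split into non-overlapping primitives; take the origin at the lower-left of the bounding box.
Flange: 160 × 14, A = 2 240 mm², y = 107 mm, Ī = 36586.67 mm⁴.
Web: 8 × 100, A = 800 mm², y = 50 mm, Ī = 666666.7 mm⁴.
Hole (subtracted): ⌀8, A = 50.26548 mm², y = 107 mm, Ī = 201.0619 mm⁴.
Centroid: ȳ = ΣA·y / ΣA = 91.74781 mm.
Transfer each piece to the horizontal axis through the centroid using Ī + A·d² with d = y − 91.74781:
  flange: d = 15.25219 mm → contributes +557676.3 mm⁴
  web: d = -41.74781 mm → contributes +2 060 970 mm⁴
  hole: d = 15.25219 mm → contributes −11894.29 mm⁴
Total I = 2 606 752 mm⁴.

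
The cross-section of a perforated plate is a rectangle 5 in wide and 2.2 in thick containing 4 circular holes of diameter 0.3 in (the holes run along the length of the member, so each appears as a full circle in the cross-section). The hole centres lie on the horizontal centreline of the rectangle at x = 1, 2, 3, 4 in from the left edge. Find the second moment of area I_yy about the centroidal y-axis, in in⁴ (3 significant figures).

I_yy ≈ 22.6 in⁴

Decompose the section into non-overlapping parts with the origin at the bottom-left of its bounding rectangle.
Plate: 5 × 2.2, A = 11 in², x = 2.5 in, Ī = 22.917 in⁴.
Hole 1 (subtracted): ⌀0.3, A = 0.070686 in², x = 1 in, Ī = 0.00039761 in⁴.
Hole 2 (subtracted): ⌀0.3, A = 0.070686 in², x = 2 in, Ī = 0.00039761 in⁴.
Hole 3 (subtracted): ⌀0.3, A = 0.070686 in², x = 3 in, Ī = 0.00039761 in⁴.
Hole 4 (subtracted): ⌀0.3, A = 0.070686 in², x = 4 in, Ī = 0.00039761 in⁴.
By symmetry the centroid is at mid-width, x̄ = 2.5 in.
Transfer each piece to the centroidal y-axis using Ī + A·d² with d = x − 2.5:
  plate: d = 0 in → contributes +22.917 in⁴
  hole 1: d = -1.5 in → contributes −0.15944 in⁴
  hole 2: d = -0.5 in → contributes −0.018069 in⁴
  hole 3: d = 0.5 in → contributes −0.018069 in⁴
  hole 4: d = 1.5 in → contributes −0.15944 in⁴
Total I = 22.562 in⁴.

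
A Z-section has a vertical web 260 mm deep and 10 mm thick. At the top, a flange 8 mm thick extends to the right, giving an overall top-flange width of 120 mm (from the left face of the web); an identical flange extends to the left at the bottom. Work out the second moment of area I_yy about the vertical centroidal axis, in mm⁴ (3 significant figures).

I_yy ≈ 8.13 × 10⁶ mm⁴

Split into non-overlapping primitives; take the origin at the lower-left of the bounding box.
Web: 10 × 260, A = 2 600 mm², x = 115 mm, Ī = 21 667 mm⁴.
Top flange (beyond web): 110 × 8, A = 880 mm², x = 175 mm, Ī = 887 333 mm⁴.
Bottom flange (beyond web): 110 × 8, A = 880 mm², x = 55 mm, Ī = 887 333 mm⁴.
Centroid: x̄ = ΣA·x / ΣA = 115 mm.
Transfer each piece to the vertical centroidal axis using Ī + A·d² with d = x − 115:
  web: d = 0 mm → contributes +21 667 mm⁴
  top flange (beyond web): d = 60 mm → contributes +4 055 333 mm⁴
  bottom flange (beyond web): d = -60 mm → contributes +4 055 333 mm⁴
Total I = 8 132 333 mm⁴.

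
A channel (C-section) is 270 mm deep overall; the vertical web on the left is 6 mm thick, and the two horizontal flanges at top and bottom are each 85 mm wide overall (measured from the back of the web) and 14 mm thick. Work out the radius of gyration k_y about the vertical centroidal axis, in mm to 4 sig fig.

Decompose the section into non-overlapping parts with the origin at the bottom-left of its bounding rectangle.
Web: 6 × 270, A = 1 620 mm², x = 3 mm, Ī = 4 860 mm⁴.
Top flange (beyond web): 79 × 14, A = 1 106 mm², x = 45.5 mm, Ī = 575 212 mm⁴.
Bottom flange (beyond web): 79 × 14, A = 1 106 mm², x = 45.5 mm, Ī = 575 212 mm⁴.
Centroid: x̄ = ΣA·x / ΣA = 27.5329 mm.
Transfer each piece to the vertical centroidal axis using Ī + A·d² with d = x − 27.5329:
  web: d = -24.5329 mm → contributes +979 877 mm⁴
  top flange (beyond web): d = 17.9671 mm → contributes +932 248 mm⁴
  bottom flange (beyond web): d = 17.9671 mm → contributes +932 248 mm⁴
Total I = 2 844 373 mm⁴.
Radius of gyration: k = √(I/A) = √(2 844 373 / 3 832) = 27.2446 mm.

k_y ≈ 27.24 mm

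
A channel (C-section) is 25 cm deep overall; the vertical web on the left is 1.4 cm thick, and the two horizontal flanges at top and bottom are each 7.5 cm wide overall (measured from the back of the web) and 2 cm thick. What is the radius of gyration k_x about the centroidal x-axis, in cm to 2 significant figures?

Split into non-overlapping primitives; take the origin at the lower-left of the bounding box.
Web: 1.4 × 25, A = 35 cm², y = 12.5 cm, Ī = 1 823 cm⁴.
Top flange (beyond web): 6.1 × 2, A = 12.2 cm², y = 24 cm, Ī = 4.067 cm⁴.
Bottom flange (beyond web): 6.1 × 2, A = 12.2 cm², y = 1 cm, Ī = 4.067 cm⁴.
By symmetry the centroid is at mid-height, ȳ = 12.5 cm.
Transfer each piece to the centroidal x-axis using Ī + A·d² with d = y − 12.5:
  web: d = 0 cm → contributes +1 823 cm⁴
  top flange (beyond web): d = 11.5 cm → contributes +1 618 cm⁴
  bottom flange (beyond web): d = -11.5 cm → contributes +1 618 cm⁴
Total I = 5 058 cm⁴.
Radius of gyration: k = √(I/A) = √(5 058 / 59.4) = 9.228 cm.

k_x ≈ 9.2 cm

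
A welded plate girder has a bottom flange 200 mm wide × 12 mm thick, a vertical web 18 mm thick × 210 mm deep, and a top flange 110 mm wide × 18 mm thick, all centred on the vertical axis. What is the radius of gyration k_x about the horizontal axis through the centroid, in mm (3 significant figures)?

k_x ≈ 92.0 mm

Treat the section as a set of non-overlapping primitives; coordinates are from the bounding-box lower-left.
Bottom plate: 200 × 12, A = 2 400 mm², y = 6 mm, Ī = 28 800 mm⁴.
Web plate: 18 × 210, A = 3 780 mm², y = 117 mm, Ī = 13 891 500 mm⁴.
Top plate: 110 × 18, A = 1 980 mm², y = 231 mm, Ī = 53 460 mm⁴.
Centroid: ȳ = ΣA·y / ΣA = 112.01 mm.
Transfer each piece to the horizontal axis through the centroid using Ī + A·d² with d = y − 112.01:
  bottom plate: d = -106.01 mm → contributes +27 002 683 mm⁴
  web plate: d = 4.9853 mm → contributes +13 985 445 mm⁴
  top plate: d = 118.99 mm → contributes +28 085 310 mm⁴
Total I = 69 073 438 mm⁴.
Radius of gyration: k = √(I/A) = √(69 073 438 / 8 160) = 92.005 mm.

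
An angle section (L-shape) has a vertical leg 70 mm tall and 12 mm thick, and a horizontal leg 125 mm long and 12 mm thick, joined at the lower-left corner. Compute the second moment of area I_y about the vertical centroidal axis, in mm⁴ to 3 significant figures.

Split into non-overlapping primitives; take the origin at the lower-left of the bounding box.
Vertical leg: 12 × 70, A = 840 mm², x = 6 mm, Ī = 10 080 mm⁴.
Horizontal leg (remainder): 113 × 12, A = 1 356 mm², x = 68.5 mm, Ī = 1 442 897 mm⁴.
Centroid: x̄ = ΣA·x / ΣA = 44.593 mm.
Transfer each piece to the vertical centroidal axis using Ī + A·d² with d = x − 44.593:
  vertical leg: d = -38.593 mm → contributes +1 261 186 mm⁴
  horizontal leg (remainder): d = 23.907 mm → contributes +2 217 918 mm⁴
Total I = 3 479 104 mm⁴.

I_y ≈ 3.48 × 10⁶ mm⁴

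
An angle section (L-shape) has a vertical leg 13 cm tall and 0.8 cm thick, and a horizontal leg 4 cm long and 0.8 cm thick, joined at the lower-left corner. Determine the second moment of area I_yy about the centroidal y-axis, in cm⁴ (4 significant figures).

I_yy ≈ 10.96 cm⁴

Break the section into simple shapes (no overlaps), measuring from the bottom-left corner of the bounding box.
Vertical leg: 0.8 × 13, A = 10.4 cm², x = 0.4 cm, Ī = 0.554667 cm⁴.
Horizontal leg (remainder): 3.2 × 0.8, A = 2.56 cm², x = 2.4 cm, Ī = 2.18453 cm⁴.
Centroid: x̄ = ΣA·x / ΣA = 0.795062 cm.
Transfer each piece to the centroidal y-axis using Ī + A·d² with d = x − 0.795062:
  vertical leg: d = -0.395062 cm → contributes +2.17783 cm⁴
  horizontal leg (remainder): d = 1.60494 cm → contributes +8.77865 cm⁴
Total I = 10.9565 cm⁴.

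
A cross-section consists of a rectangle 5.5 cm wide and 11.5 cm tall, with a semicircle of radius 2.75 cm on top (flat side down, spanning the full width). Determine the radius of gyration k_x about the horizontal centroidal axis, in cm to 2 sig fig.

Treat the section as a set of non-overlapping primitives; coordinates are from the bounding-box lower-left.
Rectangular body: 5.5 × 11.5, A = 63.25 cm², y = 5.75 cm, Ī = 697.1 cm⁴.
Semicircular cap: semicircle r = 2.75, A = 11.88 cm², y = 12.67 cm, Ī = 6.277 cm⁴.
Centroid: ȳ = ΣA·y / ΣA = 6.844 cm.
Transfer each piece to the horizontal centroidal axis using Ī + A·d² with d = y − 6.844:
  rectangular body: d = -1.094 cm → contributes +772.7 cm⁴
  semicircular cap: d = 5.823 cm → contributes +409.1 cm⁴
Total I = 1 182 cm⁴.
Radius of gyration: k = √(I/A) = √(1 182 / 75.13) = 3.966 cm.

k_x ≈ 4.0 cm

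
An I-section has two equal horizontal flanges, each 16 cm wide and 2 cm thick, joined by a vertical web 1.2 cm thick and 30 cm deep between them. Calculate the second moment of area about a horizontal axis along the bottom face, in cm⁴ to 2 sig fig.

I_base ≈ 4.8 × 10⁴ cm⁴

Break the section into simple shapes (no overlaps), measuring from the bottom-left corner of the bounding box.
Bottom flange: 16 × 2, A = 32 cm², y = 1 cm, Ī = 10.67 cm⁴.
Web: 1.2 × 30, A = 36 cm², y = 17 cm, Ī = 2 700 cm⁴.
Top flange: 16 × 2, A = 32 cm², y = 33 cm, Ī = 10.67 cm⁴.
Transfer each piece to a horizontal axis along the bottom face using Ī + A·d² with d = y − 0:
  bottom flange: d = 1 cm → contributes +42.67 cm⁴
  web: d = 17 cm → contributes +13 104 cm⁴
  top flange: d = 33 cm → contributes +34 859 cm⁴
Total I = 48 005 cm⁴.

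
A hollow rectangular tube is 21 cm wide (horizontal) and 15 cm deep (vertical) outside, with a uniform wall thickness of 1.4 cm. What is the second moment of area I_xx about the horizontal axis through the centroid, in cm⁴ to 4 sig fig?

Treat the section as a set of non-overlapping primitives; coordinates are from the bounding-box lower-left.
Outer rectangle: 21 × 15, A = 315 cm², y = 7.5 cm, Ī = 5906.25 cm⁴.
Inner void (subtracted): 18.2 × 12.2, A = 222.04 cm², y = 7.5 cm, Ī = 2754.04 cm⁴.
By symmetry the centroid is at mid-height, ȳ = 7.5 cm.
All pieces are centred on the horizontal axis through the centroid, so I = ΣĪ (holes subtracted) = 3152.21 cm⁴.

I_xx ≈ 3152 cm⁴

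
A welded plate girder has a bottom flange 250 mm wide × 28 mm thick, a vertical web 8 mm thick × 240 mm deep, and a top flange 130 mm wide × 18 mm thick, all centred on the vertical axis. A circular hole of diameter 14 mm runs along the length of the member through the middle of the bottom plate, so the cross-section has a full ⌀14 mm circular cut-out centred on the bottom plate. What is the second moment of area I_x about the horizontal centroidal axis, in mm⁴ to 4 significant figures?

Split into non-overlapping primitives; take the origin at the lower-left of the bounding box.
Bottom plate: 250 × 28, A = 7 000 mm², y = 14 mm, Ī = 457 333 mm⁴.
Web plate: 8 × 240, A = 1 920 mm², y = 148 mm, Ī = 9 216 000 mm⁴.
Top plate: 130 × 18, A = 2 340 mm², y = 277 mm, Ī = 63 180 mm⁴.
Hole (subtracted): ⌀14, A = 153.938 mm², y = 14 mm, Ī = 1885.74 mm⁴.
Centroid: ȳ = ΣA·y / ΣA = 92.5787 mm.
Transfer each piece to the horizontal centroidal axis using Ī + A·d² with d = y − 92.5787:
  bottom plate: d = -78.5787 mm → contributes +43 679 627 mm⁴
  web plate: d = 55.4213 mm → contributes +15 113 318 mm⁴
  top plate: d = 184.421 mm → contributes +79 649 418 mm⁴
  hole: d = -78.5787 mm → contributes −952 394 mm⁴
Total I = 137 489 969 mm⁴.

I_x ≈ 1.375 × 10⁸ mm⁴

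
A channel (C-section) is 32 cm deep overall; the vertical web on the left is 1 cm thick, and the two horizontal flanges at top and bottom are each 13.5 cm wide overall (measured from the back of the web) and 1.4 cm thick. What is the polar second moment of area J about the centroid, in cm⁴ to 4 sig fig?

J ≈ 1.215 × 10⁴ cm⁴

Treat the section as a set of non-overlapping primitives; coordinates are from the bounding-box lower-left.
Web: 1 × 32, A = 32 cm², y = 16 cm, Ī = 2730.67 cm⁴.
Top flange (beyond web): 12.5 × 1.4, A = 17.5 cm², y = 31.3 cm, Ī = 2.85833 cm⁴.
Bottom flange (beyond web): 12.5 × 1.4, A = 17.5 cm², y = 0.7 cm, Ī = 2.85833 cm⁴.
By symmetry the centroid is at mid-height, ȳ = 16 cm.
Transfer each piece to the centroidal x-axis using Ī + A·d² with d = y − 16:
  web: d = 0 cm → contributes +2730.67 cm⁴
  top flange (beyond web): d = 15.3 cm → contributes +4099.43 cm⁴
  bottom flange (beyond web): d = -15.3 cm → contributes +4099.43 cm⁴
Total I = 10929.5 cm⁴.
For the y-axis: x̄ = 4.02612 cm.
Repeating about the centroidal y-axis gives I_y = 1220.04 cm⁴.
Polar second moment: J = I_x + I_y = 12149.6 cm⁴.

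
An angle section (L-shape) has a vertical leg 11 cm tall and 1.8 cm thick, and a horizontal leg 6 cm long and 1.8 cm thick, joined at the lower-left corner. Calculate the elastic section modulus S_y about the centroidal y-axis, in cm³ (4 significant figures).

S_y ≈ 15.38 cm³

Break the section into simple shapes (no overlaps), measuring from the bottom-left corner of the bounding box.
Vertical leg: 1.8 × 11, A = 19.8 cm², x = 0.9 cm, Ī = 5.346 cm⁴.
Horizontal leg (remainder): 4.2 × 1.8, A = 7.56 cm², x = 3.9 cm, Ī = 11.1132 cm⁴.
Centroid: x̄ = ΣA·x / ΣA = 1.72895 cm.
Transfer each piece to the centroidal y-axis using Ī + A·d² with d = x − 1.72895:
  vertical leg: d = -0.828947 cm → contributes +18.9516 cm⁴
  horizontal leg (remainder): d = 2.17105 cm → contributes +46.747 cm⁴
Total I = 65.6987 cm⁴.
Extreme fibre distance c = 4.27105 cm; S = I/c = 15.3823 cm³.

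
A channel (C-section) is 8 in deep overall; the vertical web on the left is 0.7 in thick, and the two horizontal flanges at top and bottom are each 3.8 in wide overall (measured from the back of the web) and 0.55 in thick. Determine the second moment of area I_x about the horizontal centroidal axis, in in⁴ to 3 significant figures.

I_x ≈ 77.3 in⁴

Treat the section as a set of non-overlapping primitives; coordinates are from the bounding-box lower-left.
Web: 0.7 × 8, A = 5.6 in², y = 4 in, Ī = 29.867 in⁴.
Top flange (beyond web): 3.1 × 0.55, A = 1.705 in², y = 7.725 in, Ī = 0.04298 in⁴.
Bottom flange (beyond web): 3.1 × 0.55, A = 1.705 in², y = 0.275 in, Ī = 0.04298 in⁴.
By symmetry the centroid is at mid-height, ȳ = 4 in.
Transfer each piece to the horizontal centroidal axis using Ī + A·d² with d = y − 4:
  web: d = 0 in → contributes +29.867 in⁴
  top flange (beyond web): d = 3.725 in → contributes +23.701 in⁴
  bottom flange (beyond web): d = -3.725 in → contributes +23.701 in⁴
Total I = 77.269 in⁴.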